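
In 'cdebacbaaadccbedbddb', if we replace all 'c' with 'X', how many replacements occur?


re.sub('c', 'X', text) replaces every occurrence of 'c' with 'X'.
Text: 'cdebacbaaadccbedbddb'
Scanning for 'c':
  pos 0: 'c' -> replacement #1
  pos 5: 'c' -> replacement #2
  pos 11: 'c' -> replacement #3
  pos 12: 'c' -> replacement #4
Total replacements: 4

4


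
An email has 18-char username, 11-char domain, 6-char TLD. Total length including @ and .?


An email address has format: username@domain.tld
Username length: 18
'@' character: 1
Domain length: 11
'.' character: 1
TLD length: 6
Total = 18 + 1 + 11 + 1 + 6 = 37

37


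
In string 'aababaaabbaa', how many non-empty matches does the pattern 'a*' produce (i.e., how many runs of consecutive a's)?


Pattern 'a*' matches zero or more a's. We want non-empty runs of consecutive a's.
String: 'aababaaabbaa'
Walking through the string to find runs of a's:
  Run 1: positions 0-1 -> 'aa'
  Run 2: positions 3-3 -> 'a'
  Run 3: positions 5-7 -> 'aaa'
  Run 4: positions 10-11 -> 'aa'
Non-empty runs found: ['aa', 'a', 'aaa', 'aa']
Count: 4

4


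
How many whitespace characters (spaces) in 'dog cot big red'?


\s matches whitespace characters (spaces, tabs, etc.).
Text: 'dog cot big red'
This text has 4 words separated by spaces.
Number of spaces = number of words - 1 = 4 - 1 = 3

3


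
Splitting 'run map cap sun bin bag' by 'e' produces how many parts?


Splitting by 'e' breaks the string at each occurrence of the separator.
Text: 'run map cap sun bin bag'
Parts after split:
  Part 1: 'run map cap sun bin bag'
Total parts: 1

1


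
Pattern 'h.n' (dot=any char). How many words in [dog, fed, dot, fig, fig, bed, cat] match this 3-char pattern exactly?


Pattern 'h.n' means: starts with 'h', any single char, ends with 'n'.
Checking each word (must be exactly 3 chars):
  'dog' (len=3): no
  'fed' (len=3): no
  'dot' (len=3): no
  'fig' (len=3): no
  'fig' (len=3): no
  'bed' (len=3): no
  'cat' (len=3): no
Matching words: []
Total: 0

0


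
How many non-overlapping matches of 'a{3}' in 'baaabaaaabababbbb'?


Pattern 'a{3}' matches exactly 3 consecutive a's (greedy, non-overlapping).
String: 'baaabaaaabababbbb'
Scanning for runs of a's:
  Run at pos 1: 'aaa' (length 3) -> 1 match(es)
  Run at pos 5: 'aaaa' (length 4) -> 1 match(es)
  Run at pos 10: 'a' (length 1) -> 0 match(es)
  Run at pos 12: 'a' (length 1) -> 0 match(es)
Matches found: ['aaa', 'aaa']
Total: 2

2


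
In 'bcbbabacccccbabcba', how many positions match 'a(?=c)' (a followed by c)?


Lookahead 'a(?=c)' matches 'a' only when followed by 'c'.
String: 'bcbbabacccccbabcba'
Checking each position where char is 'a':
  pos 4: 'a' -> no (next='b')
  pos 6: 'a' -> MATCH (next='c')
  pos 13: 'a' -> no (next='b')
Matching positions: [6]
Count: 1

1


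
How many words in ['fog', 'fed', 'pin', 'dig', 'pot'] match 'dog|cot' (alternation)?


Alternation 'dog|cot' matches either 'dog' or 'cot'.
Checking each word:
  'fog' -> no
  'fed' -> no
  'pin' -> no
  'dig' -> no
  'pot' -> no
Matches: []
Count: 0

0


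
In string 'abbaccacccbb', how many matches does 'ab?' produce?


Pattern 'ab?' matches 'a' optionally followed by 'b'.
String: 'abbaccacccbb'
Scanning left to right for 'a' then checking next char:
  Match 1: 'ab' (a followed by b)
  Match 2: 'a' (a not followed by b)
  Match 3: 'a' (a not followed by b)
Total matches: 3

3


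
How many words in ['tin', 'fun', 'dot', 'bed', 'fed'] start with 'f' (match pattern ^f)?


Pattern ^f anchors to start of word. Check which words begin with 'f':
  'tin' -> no
  'fun' -> MATCH (starts with 'f')
  'dot' -> no
  'bed' -> no
  'fed' -> MATCH (starts with 'f')
Matching words: ['fun', 'fed']
Count: 2

2


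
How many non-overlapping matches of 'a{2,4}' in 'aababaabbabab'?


Pattern 'a{2,4}' matches between 2 and 4 consecutive a's (greedy).
String: 'aababaabbabab'
Finding runs of a's and applying greedy matching:
  Run at pos 0: 'aa' (length 2)
  Run at pos 3: 'a' (length 1)
  Run at pos 5: 'aa' (length 2)
  Run at pos 9: 'a' (length 1)
  Run at pos 11: 'a' (length 1)
Matches: ['aa', 'aa']
Count: 2

2


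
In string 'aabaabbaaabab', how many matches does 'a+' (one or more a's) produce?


Pattern 'a+' matches one or more consecutive a's.
String: 'aabaabbaaabab'
Scanning for runs of a:
  Match 1: 'aa' (length 2)
  Match 2: 'aa' (length 2)
  Match 3: 'aaa' (length 3)
  Match 4: 'a' (length 1)
Total matches: 4

4


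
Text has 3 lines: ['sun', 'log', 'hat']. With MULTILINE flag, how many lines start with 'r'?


With MULTILINE flag, ^ matches the start of each line.
Lines: ['sun', 'log', 'hat']
Checking which lines start with 'r':
  Line 1: 'sun' -> no
  Line 2: 'log' -> no
  Line 3: 'hat' -> no
Matching lines: []
Count: 0

0


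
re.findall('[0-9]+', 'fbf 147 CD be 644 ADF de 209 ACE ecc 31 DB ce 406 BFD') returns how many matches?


Pattern '[0-9]+' finds one or more digits.
Text: 'fbf 147 CD be 644 ADF de 209 ACE ecc 31 DB ce 406 BFD'
Scanning for matches:
  Match 1: '147'
  Match 2: '644'
  Match 3: '209'
  Match 4: '31'
  Match 5: '406'
Total matches: 5

5


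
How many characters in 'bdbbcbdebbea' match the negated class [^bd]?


Negated class [^bd] matches any char NOT in {b, d}
Scanning 'bdbbcbdebbea':
  pos 0: 'b' -> no (excluded)
  pos 1: 'd' -> no (excluded)
  pos 2: 'b' -> no (excluded)
  pos 3: 'b' -> no (excluded)
  pos 4: 'c' -> MATCH
  pos 5: 'b' -> no (excluded)
  pos 6: 'd' -> no (excluded)
  pos 7: 'e' -> MATCH
  pos 8: 'b' -> no (excluded)
  pos 9: 'b' -> no (excluded)
  pos 10: 'e' -> MATCH
  pos 11: 'a' -> MATCH
Total matches: 4

4


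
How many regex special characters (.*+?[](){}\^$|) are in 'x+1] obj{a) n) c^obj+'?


Regex special characters are: . * + ? [ ] ( ) { } \ ^ $ |
Scanning 'x+1] obj{a) n) c^obj+':
  pos 1: '+' -> SPECIAL
  pos 3: ']' -> SPECIAL
  pos 8: '{' -> SPECIAL
  pos 10: ')' -> SPECIAL
  pos 13: ')' -> SPECIAL
  pos 16: '^' -> SPECIAL
  pos 20: '+' -> SPECIAL
Special chars found: ['+', ']', '{', ')', ')', '^', '+']
Total: 7

7


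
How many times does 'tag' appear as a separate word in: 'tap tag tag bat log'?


Scanning each word for exact match 'tag':
  Word 1: 'tap' -> no
  Word 2: 'tag' -> MATCH
  Word 3: 'tag' -> MATCH
  Word 4: 'bat' -> no
  Word 5: 'log' -> no
Total matches: 2

2


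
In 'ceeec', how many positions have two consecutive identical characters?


Looking for consecutive identical characters in 'ceeec':
  pos 0-1: 'c' vs 'e' -> different
  pos 1-2: 'e' vs 'e' -> MATCH ('ee')
  pos 2-3: 'e' vs 'e' -> MATCH ('ee')
  pos 3-4: 'e' vs 'c' -> different
Consecutive identical pairs: ['ee', 'ee']
Count: 2

2


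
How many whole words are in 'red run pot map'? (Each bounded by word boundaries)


Word boundaries (\b) mark the start/end of each word.
Text: 'red run pot map'
Splitting by whitespace:
  Word 1: 'red'
  Word 2: 'run'
  Word 3: 'pot'
  Word 4: 'map'
Total whole words: 4

4


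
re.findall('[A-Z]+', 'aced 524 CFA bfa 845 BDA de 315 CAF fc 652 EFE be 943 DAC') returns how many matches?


Pattern '[A-Z]+' finds one or more uppercase letters.
Text: 'aced 524 CFA bfa 845 BDA de 315 CAF fc 652 EFE be 943 DAC'
Scanning for matches:
  Match 1: 'CFA'
  Match 2: 'BDA'
  Match 3: 'CAF'
  Match 4: 'EFE'
  Match 5: 'DAC'
Total matches: 5

5


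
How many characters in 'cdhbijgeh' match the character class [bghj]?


Character class [bghj] matches any of: {b, g, h, j}
Scanning string 'cdhbijgeh' character by character:
  pos 0: 'c' -> no
  pos 1: 'd' -> no
  pos 2: 'h' -> MATCH
  pos 3: 'b' -> MATCH
  pos 4: 'i' -> no
  pos 5: 'j' -> MATCH
  pos 6: 'g' -> MATCH
  pos 7: 'e' -> no
  pos 8: 'h' -> MATCH
Total matches: 5

5


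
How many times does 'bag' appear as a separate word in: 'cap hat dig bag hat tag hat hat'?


Scanning each word for exact match 'bag':
  Word 1: 'cap' -> no
  Word 2: 'hat' -> no
  Word 3: 'dig' -> no
  Word 4: 'bag' -> MATCH
  Word 5: 'hat' -> no
  Word 6: 'tag' -> no
  Word 7: 'hat' -> no
  Word 8: 'hat' -> no
Total matches: 1

1


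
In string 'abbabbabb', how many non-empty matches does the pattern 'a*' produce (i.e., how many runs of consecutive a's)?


Pattern 'a*' matches zero or more a's. We want non-empty runs of consecutive a's.
String: 'abbabbabb'
Walking through the string to find runs of a's:
  Run 1: positions 0-0 -> 'a'
  Run 2: positions 3-3 -> 'a'
  Run 3: positions 6-6 -> 'a'
Non-empty runs found: ['a', 'a', 'a']
Count: 3

3


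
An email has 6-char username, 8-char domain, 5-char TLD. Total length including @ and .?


An email address has format: username@domain.tld
Username length: 6
'@' character: 1
Domain length: 8
'.' character: 1
TLD length: 5
Total = 6 + 1 + 8 + 1 + 5 = 21

21


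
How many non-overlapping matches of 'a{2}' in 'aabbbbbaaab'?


Pattern 'a{2}' matches exactly 2 consecutive a's (greedy, non-overlapping).
String: 'aabbbbbaaab'
Scanning for runs of a's:
  Run at pos 0: 'aa' (length 2) -> 1 match(es)
  Run at pos 7: 'aaa' (length 3) -> 1 match(es)
Matches found: ['aa', 'aa']
Total: 2

2


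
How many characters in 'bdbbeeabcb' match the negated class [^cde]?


Negated class [^cde] matches any char NOT in {c, d, e}
Scanning 'bdbbeeabcb':
  pos 0: 'b' -> MATCH
  pos 1: 'd' -> no (excluded)
  pos 2: 'b' -> MATCH
  pos 3: 'b' -> MATCH
  pos 4: 'e' -> no (excluded)
  pos 5: 'e' -> no (excluded)
  pos 6: 'a' -> MATCH
  pos 7: 'b' -> MATCH
  pos 8: 'c' -> no (excluded)
  pos 9: 'b' -> MATCH
Total matches: 6

6


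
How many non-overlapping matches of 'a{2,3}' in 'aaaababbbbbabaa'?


Pattern 'a{2,3}' matches between 2 and 3 consecutive a's (greedy).
String: 'aaaababbbbbabaa'
Finding runs of a's and applying greedy matching:
  Run at pos 0: 'aaaa' (length 4)
  Run at pos 5: 'a' (length 1)
  Run at pos 11: 'a' (length 1)
  Run at pos 13: 'aa' (length 2)
Matches: ['aaa', 'aa']
Count: 2

2


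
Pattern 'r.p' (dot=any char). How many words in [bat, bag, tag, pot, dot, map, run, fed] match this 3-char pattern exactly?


Pattern 'r.p' means: starts with 'r', any single char, ends with 'p'.
Checking each word (must be exactly 3 chars):
  'bat' (len=3): no
  'bag' (len=3): no
  'tag' (len=3): no
  'pot' (len=3): no
  'dot' (len=3): no
  'map' (len=3): no
  'run' (len=3): no
  'fed' (len=3): no
Matching words: []
Total: 0

0


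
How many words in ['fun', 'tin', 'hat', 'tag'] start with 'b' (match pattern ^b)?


Pattern ^b anchors to start of word. Check which words begin with 'b':
  'fun' -> no
  'tin' -> no
  'hat' -> no
  'tag' -> no
Matching words: []
Count: 0

0


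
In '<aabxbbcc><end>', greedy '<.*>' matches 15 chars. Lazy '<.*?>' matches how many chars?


Greedy '<.*>' tries to match as MUCH as possible.
Lazy '<.*?>' tries to match as LITTLE as possible.

String: '<aabxbbcc><end>'
Greedy '<.*>' starts at first '<' and extends to the LAST '>': '<aabxbbcc><end>' (15 chars)
Lazy '<.*?>' starts at first '<' and stops at the FIRST '>': '<aabxbbcc>' (10 chars)

10


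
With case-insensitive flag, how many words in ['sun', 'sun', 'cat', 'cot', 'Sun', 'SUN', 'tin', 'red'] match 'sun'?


Case-insensitive matching: compare each word's lowercase form to 'sun'.
  'sun' -> lower='sun' -> MATCH
  'sun' -> lower='sun' -> MATCH
  'cat' -> lower='cat' -> no
  'cot' -> lower='cot' -> no
  'Sun' -> lower='sun' -> MATCH
  'SUN' -> lower='sun' -> MATCH
  'tin' -> lower='tin' -> no
  'red' -> lower='red' -> no
Matches: ['sun', 'sun', 'Sun', 'SUN']
Count: 4

4


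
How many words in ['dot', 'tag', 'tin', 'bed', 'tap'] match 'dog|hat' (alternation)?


Alternation 'dog|hat' matches either 'dog' or 'hat'.
Checking each word:
  'dot' -> no
  'tag' -> no
  'tin' -> no
  'bed' -> no
  'tap' -> no
Matches: []
Count: 0

0


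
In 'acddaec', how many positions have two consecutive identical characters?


Looking for consecutive identical characters in 'acddaec':
  pos 0-1: 'a' vs 'c' -> different
  pos 1-2: 'c' vs 'd' -> different
  pos 2-3: 'd' vs 'd' -> MATCH ('dd')
  pos 3-4: 'd' vs 'a' -> different
  pos 4-5: 'a' vs 'e' -> different
  pos 5-6: 'e' vs 'c' -> different
Consecutive identical pairs: ['dd']
Count: 1

1


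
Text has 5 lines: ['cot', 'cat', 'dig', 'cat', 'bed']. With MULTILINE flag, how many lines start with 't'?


With MULTILINE flag, ^ matches the start of each line.
Lines: ['cot', 'cat', 'dig', 'cat', 'bed']
Checking which lines start with 't':
  Line 1: 'cot' -> no
  Line 2: 'cat' -> no
  Line 3: 'dig' -> no
  Line 4: 'cat' -> no
  Line 5: 'bed' -> no
Matching lines: []
Count: 0

0


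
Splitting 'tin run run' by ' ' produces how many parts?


Splitting by ' ' breaks the string at each occurrence of the separator.
Text: 'tin run run'
Parts after split:
  Part 1: 'tin'
  Part 2: 'run'
  Part 3: 'run'
Total parts: 3

3


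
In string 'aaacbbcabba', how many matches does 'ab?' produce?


Pattern 'ab?' matches 'a' optionally followed by 'b'.
String: 'aaacbbcabba'
Scanning left to right for 'a' then checking next char:
  Match 1: 'a' (a not followed by b)
  Match 2: 'a' (a not followed by b)
  Match 3: 'a' (a not followed by b)
  Match 4: 'ab' (a followed by b)
  Match 5: 'a' (a not followed by b)
Total matches: 5

5


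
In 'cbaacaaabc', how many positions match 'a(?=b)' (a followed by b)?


Lookahead 'a(?=b)' matches 'a' only when followed by 'b'.
String: 'cbaacaaabc'
Checking each position where char is 'a':
  pos 2: 'a' -> no (next='a')
  pos 3: 'a' -> no (next='c')
  pos 5: 'a' -> no (next='a')
  pos 6: 'a' -> no (next='a')
  pos 7: 'a' -> MATCH (next='b')
Matching positions: [7]
Count: 1

1


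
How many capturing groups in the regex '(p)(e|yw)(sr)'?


To count capturing groups, count each '(' that starts a group.
Pattern: '(p)(e|yw)(sr)'
Walking through the pattern:
  Position 0: '(' -> group #1
  Position 3: '(' -> group #2
  Position 9: '(' -> group #3
Total capturing groups: 3

3


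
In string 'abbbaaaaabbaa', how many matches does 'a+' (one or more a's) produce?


Pattern 'a+' matches one or more consecutive a's.
String: 'abbbaaaaabbaa'
Scanning for runs of a:
  Match 1: 'a' (length 1)
  Match 2: 'aaaaa' (length 5)
  Match 3: 'aa' (length 2)
Total matches: 3

3


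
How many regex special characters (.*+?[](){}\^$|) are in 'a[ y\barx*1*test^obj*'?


Regex special characters are: . * + ? [ ] ( ) { } \ ^ $ |
Scanning 'a[ y\barx*1*test^obj*':
  pos 1: '[' -> SPECIAL
  pos 4: '\' -> SPECIAL
  pos 9: '*' -> SPECIAL
  pos 11: '*' -> SPECIAL
  pos 16: '^' -> SPECIAL
  pos 20: '*' -> SPECIAL
Special chars found: ['[', '\\', '*', '*', '^', '*']
Total: 6

6


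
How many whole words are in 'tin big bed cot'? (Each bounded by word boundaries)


Word boundaries (\b) mark the start/end of each word.
Text: 'tin big bed cot'
Splitting by whitespace:
  Word 1: 'tin'
  Word 2: 'big'
  Word 3: 'bed'
  Word 4: 'cot'
Total whole words: 4

4


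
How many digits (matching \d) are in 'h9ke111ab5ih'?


\d matches any digit 0-9.
Scanning 'h9ke111ab5ih':
  pos 1: '9' -> DIGIT
  pos 4: '1' -> DIGIT
  pos 5: '1' -> DIGIT
  pos 6: '1' -> DIGIT
  pos 9: '5' -> DIGIT
Digits found: ['9', '1', '1', '1', '5']
Total: 5

5


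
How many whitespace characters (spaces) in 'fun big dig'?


\s matches whitespace characters (spaces, tabs, etc.).
Text: 'fun big dig'
This text has 3 words separated by spaces.
Number of spaces = number of words - 1 = 3 - 1 = 2

2


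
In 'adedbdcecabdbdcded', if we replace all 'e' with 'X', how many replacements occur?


re.sub('e', 'X', text) replaces every occurrence of 'e' with 'X'.
Text: 'adedbdcecabdbdcded'
Scanning for 'e':
  pos 2: 'e' -> replacement #1
  pos 7: 'e' -> replacement #2
  pos 16: 'e' -> replacement #3
Total replacements: 3

3


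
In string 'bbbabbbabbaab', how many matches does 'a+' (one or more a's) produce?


Pattern 'a+' matches one or more consecutive a's.
String: 'bbbabbbabbaab'
Scanning for runs of a:
  Match 1: 'a' (length 1)
  Match 2: 'a' (length 1)
  Match 3: 'aa' (length 2)
Total matches: 3

3


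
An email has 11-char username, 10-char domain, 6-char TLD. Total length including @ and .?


An email address has format: username@domain.tld
Username length: 11
'@' character: 1
Domain length: 10
'.' character: 1
TLD length: 6
Total = 11 + 1 + 10 + 1 + 6 = 29

29


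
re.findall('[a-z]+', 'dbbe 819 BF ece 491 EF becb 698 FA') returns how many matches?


Pattern '[a-z]+' finds one or more lowercase letters.
Text: 'dbbe 819 BF ece 491 EF becb 698 FA'
Scanning for matches:
  Match 1: 'dbbe'
  Match 2: 'ece'
  Match 3: 'becb'
Total matches: 3

3


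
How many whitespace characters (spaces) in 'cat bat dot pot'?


\s matches whitespace characters (spaces, tabs, etc.).
Text: 'cat bat dot pot'
This text has 4 words separated by spaces.
Number of spaces = number of words - 1 = 4 - 1 = 3

3


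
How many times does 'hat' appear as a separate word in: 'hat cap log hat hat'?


Scanning each word for exact match 'hat':
  Word 1: 'hat' -> MATCH
  Word 2: 'cap' -> no
  Word 3: 'log' -> no
  Word 4: 'hat' -> MATCH
  Word 5: 'hat' -> MATCH
Total matches: 3

3


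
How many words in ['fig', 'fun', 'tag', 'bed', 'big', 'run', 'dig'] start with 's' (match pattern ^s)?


Pattern ^s anchors to start of word. Check which words begin with 's':
  'fig' -> no
  'fun' -> no
  'tag' -> no
  'bed' -> no
  'big' -> no
  'run' -> no
  'dig' -> no
Matching words: []
Count: 0

0


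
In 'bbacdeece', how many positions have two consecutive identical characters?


Looking for consecutive identical characters in 'bbacdeece':
  pos 0-1: 'b' vs 'b' -> MATCH ('bb')
  pos 1-2: 'b' vs 'a' -> different
  pos 2-3: 'a' vs 'c' -> different
  pos 3-4: 'c' vs 'd' -> different
  pos 4-5: 'd' vs 'e' -> different
  pos 5-6: 'e' vs 'e' -> MATCH ('ee')
  pos 6-7: 'e' vs 'c' -> different
  pos 7-8: 'c' vs 'e' -> different
Consecutive identical pairs: ['bb', 'ee']
Count: 2

2


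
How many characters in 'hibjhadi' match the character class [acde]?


Character class [acde] matches any of: {a, c, d, e}
Scanning string 'hibjhadi' character by character:
  pos 0: 'h' -> no
  pos 1: 'i' -> no
  pos 2: 'b' -> no
  pos 3: 'j' -> no
  pos 4: 'h' -> no
  pos 5: 'a' -> MATCH
  pos 6: 'd' -> MATCH
  pos 7: 'i' -> no
Total matches: 2

2


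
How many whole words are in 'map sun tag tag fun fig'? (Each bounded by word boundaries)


Word boundaries (\b) mark the start/end of each word.
Text: 'map sun tag tag fun fig'
Splitting by whitespace:
  Word 1: 'map'
  Word 2: 'sun'
  Word 3: 'tag'
  Word 4: 'tag'
  Word 5: 'fun'
  Word 6: 'fig'
Total whole words: 6

6


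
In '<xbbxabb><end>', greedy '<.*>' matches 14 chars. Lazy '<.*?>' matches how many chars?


Greedy '<.*>' tries to match as MUCH as possible.
Lazy '<.*?>' tries to match as LITTLE as possible.

String: '<xbbxabb><end>'
Greedy '<.*>' starts at first '<' and extends to the LAST '>': '<xbbxabb><end>' (14 chars)
Lazy '<.*?>' starts at first '<' and stops at the FIRST '>': '<xbbxabb>' (9 chars)

9


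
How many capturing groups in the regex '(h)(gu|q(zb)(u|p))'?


To count capturing groups, count each '(' that starts a group.
Pattern: '(h)(gu|q(zb)(u|p))'
Walking through the pattern:
  Position 0: '(' -> group #1
  Position 3: '(' -> group #2
  Position 8: '(' -> group #3
  Position 12: '(' -> group #4
Total capturing groups: 4

4


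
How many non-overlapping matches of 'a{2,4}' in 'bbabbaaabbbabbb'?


Pattern 'a{2,4}' matches between 2 and 4 consecutive a's (greedy).
String: 'bbabbaaabbbabbb'
Finding runs of a's and applying greedy matching:
  Run at pos 2: 'a' (length 1)
  Run at pos 5: 'aaa' (length 3)
  Run at pos 11: 'a' (length 1)
Matches: ['aaa']
Count: 1

1


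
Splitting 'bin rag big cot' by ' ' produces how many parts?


Splitting by ' ' breaks the string at each occurrence of the separator.
Text: 'bin rag big cot'
Parts after split:
  Part 1: 'bin'
  Part 2: 'rag'
  Part 3: 'big'
  Part 4: 'cot'
Total parts: 4

4


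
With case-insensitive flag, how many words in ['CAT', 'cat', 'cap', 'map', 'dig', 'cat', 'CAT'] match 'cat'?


Case-insensitive matching: compare each word's lowercase form to 'cat'.
  'CAT' -> lower='cat' -> MATCH
  'cat' -> lower='cat' -> MATCH
  'cap' -> lower='cap' -> no
  'map' -> lower='map' -> no
  'dig' -> lower='dig' -> no
  'cat' -> lower='cat' -> MATCH
  'CAT' -> lower='cat' -> MATCH
Matches: ['CAT', 'cat', 'cat', 'CAT']
Count: 4

4


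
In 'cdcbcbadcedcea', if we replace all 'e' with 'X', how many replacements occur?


re.sub('e', 'X', text) replaces every occurrence of 'e' with 'X'.
Text: 'cdcbcbadcedcea'
Scanning for 'e':
  pos 9: 'e' -> replacement #1
  pos 12: 'e' -> replacement #2
Total replacements: 2

2


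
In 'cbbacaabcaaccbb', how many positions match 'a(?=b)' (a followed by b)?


Lookahead 'a(?=b)' matches 'a' only when followed by 'b'.
String: 'cbbacaabcaaccbb'
Checking each position where char is 'a':
  pos 3: 'a' -> no (next='c')
  pos 5: 'a' -> no (next='a')
  pos 6: 'a' -> MATCH (next='b')
  pos 9: 'a' -> no (next='a')
  pos 10: 'a' -> no (next='c')
Matching positions: [6]
Count: 1

1


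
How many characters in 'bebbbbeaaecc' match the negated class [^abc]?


Negated class [^abc] matches any char NOT in {a, b, c}
Scanning 'bebbbbeaaecc':
  pos 0: 'b' -> no (excluded)
  pos 1: 'e' -> MATCH
  pos 2: 'b' -> no (excluded)
  pos 3: 'b' -> no (excluded)
  pos 4: 'b' -> no (excluded)
  pos 5: 'b' -> no (excluded)
  pos 6: 'e' -> MATCH
  pos 7: 'a' -> no (excluded)
  pos 8: 'a' -> no (excluded)
  pos 9: 'e' -> MATCH
  pos 10: 'c' -> no (excluded)
  pos 11: 'c' -> no (excluded)
Total matches: 3

3


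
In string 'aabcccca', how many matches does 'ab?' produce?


Pattern 'ab?' matches 'a' optionally followed by 'b'.
String: 'aabcccca'
Scanning left to right for 'a' then checking next char:
  Match 1: 'a' (a not followed by b)
  Match 2: 'ab' (a followed by b)
  Match 3: 'a' (a not followed by b)
Total matches: 3

3


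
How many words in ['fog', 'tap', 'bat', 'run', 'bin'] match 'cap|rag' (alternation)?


Alternation 'cap|rag' matches either 'cap' or 'rag'.
Checking each word:
  'fog' -> no
  'tap' -> no
  'bat' -> no
  'run' -> no
  'bin' -> no
Matches: []
Count: 0

0


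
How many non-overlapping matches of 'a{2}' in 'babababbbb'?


Pattern 'a{2}' matches exactly 2 consecutive a's (greedy, non-overlapping).
String: 'babababbbb'
Scanning for runs of a's:
  Run at pos 1: 'a' (length 1) -> 0 match(es)
  Run at pos 3: 'a' (length 1) -> 0 match(es)
  Run at pos 5: 'a' (length 1) -> 0 match(es)
Matches found: []
Total: 0

0


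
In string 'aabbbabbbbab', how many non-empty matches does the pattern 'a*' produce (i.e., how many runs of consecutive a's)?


Pattern 'a*' matches zero or more a's. We want non-empty runs of consecutive a's.
String: 'aabbbabbbbab'
Walking through the string to find runs of a's:
  Run 1: positions 0-1 -> 'aa'
  Run 2: positions 5-5 -> 'a'
  Run 3: positions 10-10 -> 'a'
Non-empty runs found: ['aa', 'a', 'a']
Count: 3

3


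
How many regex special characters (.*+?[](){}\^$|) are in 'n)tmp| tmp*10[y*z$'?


Regex special characters are: . * + ? [ ] ( ) { } \ ^ $ |
Scanning 'n)tmp| tmp*10[y*z$':
  pos 1: ')' -> SPECIAL
  pos 5: '|' -> SPECIAL
  pos 10: '*' -> SPECIAL
  pos 13: '[' -> SPECIAL
  pos 15: '*' -> SPECIAL
  pos 17: '$' -> SPECIAL
Special chars found: [')', '|', '*', '[', '*', '$']
Total: 6

6


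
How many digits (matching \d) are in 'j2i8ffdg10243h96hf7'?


\d matches any digit 0-9.
Scanning 'j2i8ffdg10243h96hf7':
  pos 1: '2' -> DIGIT
  pos 3: '8' -> DIGIT
  pos 8: '1' -> DIGIT
  pos 9: '0' -> DIGIT
  pos 10: '2' -> DIGIT
  pos 11: '4' -> DIGIT
  pos 12: '3' -> DIGIT
  pos 14: '9' -> DIGIT
  pos 15: '6' -> DIGIT
  pos 18: '7' -> DIGIT
Digits found: ['2', '8', '1', '0', '2', '4', '3', '9', '6', '7']
Total: 10

10


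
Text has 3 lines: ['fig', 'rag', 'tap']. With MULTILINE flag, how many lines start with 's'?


With MULTILINE flag, ^ matches the start of each line.
Lines: ['fig', 'rag', 'tap']
Checking which lines start with 's':
  Line 1: 'fig' -> no
  Line 2: 'rag' -> no
  Line 3: 'tap' -> no
Matching lines: []
Count: 0

0


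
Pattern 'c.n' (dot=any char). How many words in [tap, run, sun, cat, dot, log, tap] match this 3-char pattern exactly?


Pattern 'c.n' means: starts with 'c', any single char, ends with 'n'.
Checking each word (must be exactly 3 chars):
  'tap' (len=3): no
  'run' (len=3): no
  'sun' (len=3): no
  'cat' (len=3): no
  'dot' (len=3): no
  'log' (len=3): no
  'tap' (len=3): no
Matching words: []
Total: 0

0


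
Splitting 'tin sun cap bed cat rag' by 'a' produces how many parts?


Splitting by 'a' breaks the string at each occurrence of the separator.
Text: 'tin sun cap bed cat rag'
Parts after split:
  Part 1: 'tin sun c'
  Part 2: 'p bed c'
  Part 3: 't r'
  Part 4: 'g'
Total parts: 4

4


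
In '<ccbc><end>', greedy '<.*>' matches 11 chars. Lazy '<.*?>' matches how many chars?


Greedy '<.*>' tries to match as MUCH as possible.
Lazy '<.*?>' tries to match as LITTLE as possible.

String: '<ccbc><end>'
Greedy '<.*>' starts at first '<' and extends to the LAST '>': '<ccbc><end>' (11 chars)
Lazy '<.*?>' starts at first '<' and stops at the FIRST '>': '<ccbc>' (6 chars)

6


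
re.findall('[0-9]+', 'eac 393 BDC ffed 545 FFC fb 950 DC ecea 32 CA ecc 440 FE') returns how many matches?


Pattern '[0-9]+' finds one or more digits.
Text: 'eac 393 BDC ffed 545 FFC fb 950 DC ecea 32 CA ecc 440 FE'
Scanning for matches:
  Match 1: '393'
  Match 2: '545'
  Match 3: '950'
  Match 4: '32'
  Match 5: '440'
Total matches: 5

5


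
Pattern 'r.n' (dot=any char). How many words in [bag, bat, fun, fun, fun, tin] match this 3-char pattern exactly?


Pattern 'r.n' means: starts with 'r', any single char, ends with 'n'.
Checking each word (must be exactly 3 chars):
  'bag' (len=3): no
  'bat' (len=3): no
  'fun' (len=3): no
  'fun' (len=3): no
  'fun' (len=3): no
  'tin' (len=3): no
Matching words: []
Total: 0

0


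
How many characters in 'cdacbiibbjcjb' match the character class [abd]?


Character class [abd] matches any of: {a, b, d}
Scanning string 'cdacbiibbjcjb' character by character:
  pos 0: 'c' -> no
  pos 1: 'd' -> MATCH
  pos 2: 'a' -> MATCH
  pos 3: 'c' -> no
  pos 4: 'b' -> MATCH
  pos 5: 'i' -> no
  pos 6: 'i' -> no
  pos 7: 'b' -> MATCH
  pos 8: 'b' -> MATCH
  pos 9: 'j' -> no
  pos 10: 'c' -> no
  pos 11: 'j' -> no
  pos 12: 'b' -> MATCH
Total matches: 6

6


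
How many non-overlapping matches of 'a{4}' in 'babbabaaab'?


Pattern 'a{4}' matches exactly 4 consecutive a's (greedy, non-overlapping).
String: 'babbabaaab'
Scanning for runs of a's:
  Run at pos 1: 'a' (length 1) -> 0 match(es)
  Run at pos 4: 'a' (length 1) -> 0 match(es)
  Run at pos 6: 'aaa' (length 3) -> 0 match(es)
Matches found: []
Total: 0

0


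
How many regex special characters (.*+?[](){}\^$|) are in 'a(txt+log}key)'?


Regex special characters are: . * + ? [ ] ( ) { } \ ^ $ |
Scanning 'a(txt+log}key)':
  pos 1: '(' -> SPECIAL
  pos 5: '+' -> SPECIAL
  pos 9: '}' -> SPECIAL
  pos 13: ')' -> SPECIAL
Special chars found: ['(', '+', '}', ')']
Total: 4

4


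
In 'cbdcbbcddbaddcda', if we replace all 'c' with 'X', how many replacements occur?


re.sub('c', 'X', text) replaces every occurrence of 'c' with 'X'.
Text: 'cbdcbbcddbaddcda'
Scanning for 'c':
  pos 0: 'c' -> replacement #1
  pos 3: 'c' -> replacement #2
  pos 6: 'c' -> replacement #3
  pos 13: 'c' -> replacement #4
Total replacements: 4

4


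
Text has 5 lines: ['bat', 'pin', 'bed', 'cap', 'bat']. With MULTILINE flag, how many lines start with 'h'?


With MULTILINE flag, ^ matches the start of each line.
Lines: ['bat', 'pin', 'bed', 'cap', 'bat']
Checking which lines start with 'h':
  Line 1: 'bat' -> no
  Line 2: 'pin' -> no
  Line 3: 'bed' -> no
  Line 4: 'cap' -> no
  Line 5: 'bat' -> no
Matching lines: []
Count: 0

0


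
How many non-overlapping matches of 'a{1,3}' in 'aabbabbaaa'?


Pattern 'a{1,3}' matches between 1 and 3 consecutive a's (greedy).
String: 'aabbabbaaa'
Finding runs of a's and applying greedy matching:
  Run at pos 0: 'aa' (length 2)
  Run at pos 4: 'a' (length 1)
  Run at pos 7: 'aaa' (length 3)
Matches: ['aa', 'a', 'aaa']
Count: 3

3


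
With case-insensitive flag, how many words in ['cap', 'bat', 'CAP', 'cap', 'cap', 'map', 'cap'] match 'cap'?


Case-insensitive matching: compare each word's lowercase form to 'cap'.
  'cap' -> lower='cap' -> MATCH
  'bat' -> lower='bat' -> no
  'CAP' -> lower='cap' -> MATCH
  'cap' -> lower='cap' -> MATCH
  'cap' -> lower='cap' -> MATCH
  'map' -> lower='map' -> no
  'cap' -> lower='cap' -> MATCH
Matches: ['cap', 'CAP', 'cap', 'cap', 'cap']
Count: 5

5


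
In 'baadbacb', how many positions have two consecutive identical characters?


Looking for consecutive identical characters in 'baadbacb':
  pos 0-1: 'b' vs 'a' -> different
  pos 1-2: 'a' vs 'a' -> MATCH ('aa')
  pos 2-3: 'a' vs 'd' -> different
  pos 3-4: 'd' vs 'b' -> different
  pos 4-5: 'b' vs 'a' -> different
  pos 5-6: 'a' vs 'c' -> different
  pos 6-7: 'c' vs 'b' -> different
Consecutive identical pairs: ['aa']
Count: 1

1


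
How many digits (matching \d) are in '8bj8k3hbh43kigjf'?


\d matches any digit 0-9.
Scanning '8bj8k3hbh43kigjf':
  pos 0: '8' -> DIGIT
  pos 3: '8' -> DIGIT
  pos 5: '3' -> DIGIT
  pos 9: '4' -> DIGIT
  pos 10: '3' -> DIGIT
Digits found: ['8', '8', '3', '4', '3']
Total: 5

5


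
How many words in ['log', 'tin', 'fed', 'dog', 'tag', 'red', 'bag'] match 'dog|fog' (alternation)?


Alternation 'dog|fog' matches either 'dog' or 'fog'.
Checking each word:
  'log' -> no
  'tin' -> no
  'fed' -> no
  'dog' -> MATCH
  'tag' -> no
  'red' -> no
  'bag' -> no
Matches: ['dog']
Count: 1

1


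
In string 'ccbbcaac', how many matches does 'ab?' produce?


Pattern 'ab?' matches 'a' optionally followed by 'b'.
String: 'ccbbcaac'
Scanning left to right for 'a' then checking next char:
  Match 1: 'a' (a not followed by b)
  Match 2: 'a' (a not followed by b)
Total matches: 2

2


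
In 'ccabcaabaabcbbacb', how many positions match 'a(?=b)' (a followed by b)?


Lookahead 'a(?=b)' matches 'a' only when followed by 'b'.
String: 'ccabcaabaabcbbacb'
Checking each position where char is 'a':
  pos 2: 'a' -> MATCH (next='b')
  pos 5: 'a' -> no (next='a')
  pos 6: 'a' -> MATCH (next='b')
  pos 8: 'a' -> no (next='a')
  pos 9: 'a' -> MATCH (next='b')
  pos 14: 'a' -> no (next='c')
Matching positions: [2, 6, 9]
Count: 3

3


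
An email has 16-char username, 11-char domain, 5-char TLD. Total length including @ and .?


An email address has format: username@domain.tld
Username length: 16
'@' character: 1
Domain length: 11
'.' character: 1
TLD length: 5
Total = 16 + 1 + 11 + 1 + 5 = 34

34


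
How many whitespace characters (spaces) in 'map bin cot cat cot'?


\s matches whitespace characters (spaces, tabs, etc.).
Text: 'map bin cot cat cot'
This text has 5 words separated by spaces.
Number of spaces = number of words - 1 = 5 - 1 = 4

4


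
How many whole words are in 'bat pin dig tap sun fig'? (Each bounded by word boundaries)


Word boundaries (\b) mark the start/end of each word.
Text: 'bat pin dig tap sun fig'
Splitting by whitespace:
  Word 1: 'bat'
  Word 2: 'pin'
  Word 3: 'dig'
  Word 4: 'tap'
  Word 5: 'sun'
  Word 6: 'fig'
Total whole words: 6

6


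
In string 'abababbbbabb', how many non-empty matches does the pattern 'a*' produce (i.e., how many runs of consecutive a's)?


Pattern 'a*' matches zero or more a's. We want non-empty runs of consecutive a's.
String: 'abababbbbabb'
Walking through the string to find runs of a's:
  Run 1: positions 0-0 -> 'a'
  Run 2: positions 2-2 -> 'a'
  Run 3: positions 4-4 -> 'a'
  Run 4: positions 9-9 -> 'a'
Non-empty runs found: ['a', 'a', 'a', 'a']
Count: 4

4


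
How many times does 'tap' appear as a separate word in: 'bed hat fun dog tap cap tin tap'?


Scanning each word for exact match 'tap':
  Word 1: 'bed' -> no
  Word 2: 'hat' -> no
  Word 3: 'fun' -> no
  Word 4: 'dog' -> no
  Word 5: 'tap' -> MATCH
  Word 6: 'cap' -> no
  Word 7: 'tin' -> no
  Word 8: 'tap' -> MATCH
Total matches: 2

2


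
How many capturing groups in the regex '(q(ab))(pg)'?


To count capturing groups, count each '(' that starts a group.
Pattern: '(q(ab))(pg)'
Walking through the pattern:
  Position 0: '(' -> group #1
  Position 2: '(' -> group #2
  Position 7: '(' -> group #3
Total capturing groups: 3

3


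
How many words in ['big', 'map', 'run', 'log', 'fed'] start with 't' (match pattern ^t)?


Pattern ^t anchors to start of word. Check which words begin with 't':
  'big' -> no
  'map' -> no
  'run' -> no
  'log' -> no
  'fed' -> no
Matching words: []
Count: 0

0


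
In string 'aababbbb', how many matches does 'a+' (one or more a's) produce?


Pattern 'a+' matches one or more consecutive a's.
String: 'aababbbb'
Scanning for runs of a:
  Match 1: 'aa' (length 2)
  Match 2: 'a' (length 1)
Total matches: 2

2


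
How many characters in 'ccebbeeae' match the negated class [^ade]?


Negated class [^ade] matches any char NOT in {a, d, e}
Scanning 'ccebbeeae':
  pos 0: 'c' -> MATCH
  pos 1: 'c' -> MATCH
  pos 2: 'e' -> no (excluded)
  pos 3: 'b' -> MATCH
  pos 4: 'b' -> MATCH
  pos 5: 'e' -> no (excluded)
  pos 6: 'e' -> no (excluded)
  pos 7: 'a' -> no (excluded)
  pos 8: 'e' -> no (excluded)
Total matches: 4

4


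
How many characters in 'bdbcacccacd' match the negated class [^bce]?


Negated class [^bce] matches any char NOT in {b, c, e}
Scanning 'bdbcacccacd':
  pos 0: 'b' -> no (excluded)
  pos 1: 'd' -> MATCH
  pos 2: 'b' -> no (excluded)
  pos 3: 'c' -> no (excluded)
  pos 4: 'a' -> MATCH
  pos 5: 'c' -> no (excluded)
  pos 6: 'c' -> no (excluded)
  pos 7: 'c' -> no (excluded)
  pos 8: 'a' -> MATCH
  pos 9: 'c' -> no (excluded)
  pos 10: 'd' -> MATCH
Total matches: 4

4


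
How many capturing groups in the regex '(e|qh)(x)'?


To count capturing groups, count each '(' that starts a group.
Pattern: '(e|qh)(x)'
Walking through the pattern:
  Position 0: '(' -> group #1
  Position 6: '(' -> group #2
Total capturing groups: 2

2


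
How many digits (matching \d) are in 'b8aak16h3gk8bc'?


\d matches any digit 0-9.
Scanning 'b8aak16h3gk8bc':
  pos 1: '8' -> DIGIT
  pos 5: '1' -> DIGIT
  pos 6: '6' -> DIGIT
  pos 8: '3' -> DIGIT
  pos 11: '8' -> DIGIT
Digits found: ['8', '1', '6', '3', '8']
Total: 5

5


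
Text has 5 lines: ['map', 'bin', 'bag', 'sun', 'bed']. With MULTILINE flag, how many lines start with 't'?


With MULTILINE flag, ^ matches the start of each line.
Lines: ['map', 'bin', 'bag', 'sun', 'bed']
Checking which lines start with 't':
  Line 1: 'map' -> no
  Line 2: 'bin' -> no
  Line 3: 'bag' -> no
  Line 4: 'sun' -> no
  Line 5: 'bed' -> no
Matching lines: []
Count: 0

0


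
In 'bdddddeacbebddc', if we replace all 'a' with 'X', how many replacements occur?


re.sub('a', 'X', text) replaces every occurrence of 'a' with 'X'.
Text: 'bdddddeacbebddc'
Scanning for 'a':
  pos 7: 'a' -> replacement #1
Total replacements: 1

1


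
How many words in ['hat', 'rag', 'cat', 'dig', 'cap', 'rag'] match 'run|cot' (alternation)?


Alternation 'run|cot' matches either 'run' or 'cot'.
Checking each word:
  'hat' -> no
  'rag' -> no
  'cat' -> no
  'dig' -> no
  'cap' -> no
  'rag' -> no
Matches: []
Count: 0

0


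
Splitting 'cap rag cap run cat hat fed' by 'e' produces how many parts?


Splitting by 'e' breaks the string at each occurrence of the separator.
Text: 'cap rag cap run cat hat fed'
Parts after split:
  Part 1: 'cap rag cap run cat hat f'
  Part 2: 'd'
Total parts: 2

2


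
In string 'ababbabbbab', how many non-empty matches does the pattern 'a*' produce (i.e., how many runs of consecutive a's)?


Pattern 'a*' matches zero or more a's. We want non-empty runs of consecutive a's.
String: 'ababbabbbab'
Walking through the string to find runs of a's:
  Run 1: positions 0-0 -> 'a'
  Run 2: positions 2-2 -> 'a'
  Run 3: positions 5-5 -> 'a'
  Run 4: positions 9-9 -> 'a'
Non-empty runs found: ['a', 'a', 'a', 'a']
Count: 4

4


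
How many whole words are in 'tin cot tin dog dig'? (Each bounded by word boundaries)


Word boundaries (\b) mark the start/end of each word.
Text: 'tin cot tin dog dig'
Splitting by whitespace:
  Word 1: 'tin'
  Word 2: 'cot'
  Word 3: 'tin'
  Word 4: 'dog'
  Word 5: 'dig'
Total whole words: 5

5


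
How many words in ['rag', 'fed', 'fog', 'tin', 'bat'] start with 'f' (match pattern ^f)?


Pattern ^f anchors to start of word. Check which words begin with 'f':
  'rag' -> no
  'fed' -> MATCH (starts with 'f')
  'fog' -> MATCH (starts with 'f')
  'tin' -> no
  'bat' -> no
Matching words: ['fed', 'fog']
Count: 2

2


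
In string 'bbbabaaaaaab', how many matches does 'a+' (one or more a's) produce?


Pattern 'a+' matches one or more consecutive a's.
String: 'bbbabaaaaaab'
Scanning for runs of a:
  Match 1: 'a' (length 1)
  Match 2: 'aaaaaa' (length 6)
Total matches: 2

2


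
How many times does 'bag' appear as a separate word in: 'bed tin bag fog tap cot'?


Scanning each word for exact match 'bag':
  Word 1: 'bed' -> no
  Word 2: 'tin' -> no
  Word 3: 'bag' -> MATCH
  Word 4: 'fog' -> no
  Word 5: 'tap' -> no
  Word 6: 'cot' -> no
Total matches: 1

1


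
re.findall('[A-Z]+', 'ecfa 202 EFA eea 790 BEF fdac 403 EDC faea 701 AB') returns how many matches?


Pattern '[A-Z]+' finds one or more uppercase letters.
Text: 'ecfa 202 EFA eea 790 BEF fdac 403 EDC faea 701 AB'
Scanning for matches:
  Match 1: 'EFA'
  Match 2: 'BEF'
  Match 3: 'EDC'
  Match 4: 'AB'
Total matches: 4

4


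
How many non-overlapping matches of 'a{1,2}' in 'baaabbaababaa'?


Pattern 'a{1,2}' matches between 1 and 2 consecutive a's (greedy).
String: 'baaabbaababaa'
Finding runs of a's and applying greedy matching:
  Run at pos 1: 'aaa' (length 3)
  Run at pos 6: 'aa' (length 2)
  Run at pos 9: 'a' (length 1)
  Run at pos 11: 'aa' (length 2)
Matches: ['aa', 'a', 'aa', 'a', 'aa']
Count: 5

5


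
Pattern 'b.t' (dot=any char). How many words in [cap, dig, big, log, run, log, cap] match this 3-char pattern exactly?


Pattern 'b.t' means: starts with 'b', any single char, ends with 't'.
Checking each word (must be exactly 3 chars):
  'cap' (len=3): no
  'dig' (len=3): no
  'big' (len=3): no
  'log' (len=3): no
  'run' (len=3): no
  'log' (len=3): no
  'cap' (len=3): no
Matching words: []
Total: 0

0


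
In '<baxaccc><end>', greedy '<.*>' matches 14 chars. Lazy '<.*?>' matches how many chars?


Greedy '<.*>' tries to match as MUCH as possible.
Lazy '<.*?>' tries to match as LITTLE as possible.

String: '<baxaccc><end>'
Greedy '<.*>' starts at first '<' and extends to the LAST '>': '<baxaccc><end>' (14 chars)
Lazy '<.*?>' starts at first '<' and stops at the FIRST '>': '<baxaccc>' (9 chars)

9


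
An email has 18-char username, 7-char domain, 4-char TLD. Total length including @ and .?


An email address has format: username@domain.tld
Username length: 18
'@' character: 1
Domain length: 7
'.' character: 1
TLD length: 4
Total = 18 + 1 + 7 + 1 + 4 = 31

31


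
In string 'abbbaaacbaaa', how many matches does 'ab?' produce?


Pattern 'ab?' matches 'a' optionally followed by 'b'.
String: 'abbbaaacbaaa'
Scanning left to right for 'a' then checking next char:
  Match 1: 'ab' (a followed by b)
  Match 2: 'a' (a not followed by b)
  Match 3: 'a' (a not followed by b)
  Match 4: 'a' (a not followed by b)
  Match 5: 'a' (a not followed by b)
  Match 6: 'a' (a not followed by b)
  Match 7: 'a' (a not followed by b)
Total matches: 7

7


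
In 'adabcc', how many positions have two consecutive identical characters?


Looking for consecutive identical characters in 'adabcc':
  pos 0-1: 'a' vs 'd' -> different
  pos 1-2: 'd' vs 'a' -> different
  pos 2-3: 'a' vs 'b' -> different
  pos 3-4: 'b' vs 'c' -> different
  pos 4-5: 'c' vs 'c' -> MATCH ('cc')
Consecutive identical pairs: ['cc']
Count: 1

1
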